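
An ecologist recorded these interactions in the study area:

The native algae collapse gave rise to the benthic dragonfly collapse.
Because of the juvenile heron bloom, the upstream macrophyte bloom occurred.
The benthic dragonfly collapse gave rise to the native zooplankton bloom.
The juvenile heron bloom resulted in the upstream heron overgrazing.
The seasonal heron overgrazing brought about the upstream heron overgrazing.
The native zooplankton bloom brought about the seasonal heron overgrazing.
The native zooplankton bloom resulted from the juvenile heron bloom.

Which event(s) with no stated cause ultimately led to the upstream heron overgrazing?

the juvenile heron bloom, the native algae collapse

Tracing upstream from the upstream heron overgrazing: the upstream heron overgrazing ← the seasonal heron overgrazing ← the native zooplankton bloom ← the benthic dragonfly collapse ← the native algae collapse.
A separate upstream branch: the upstream heron overgrazing ← the juvenile heron bloom.
Each of those chain origins has no stated cause.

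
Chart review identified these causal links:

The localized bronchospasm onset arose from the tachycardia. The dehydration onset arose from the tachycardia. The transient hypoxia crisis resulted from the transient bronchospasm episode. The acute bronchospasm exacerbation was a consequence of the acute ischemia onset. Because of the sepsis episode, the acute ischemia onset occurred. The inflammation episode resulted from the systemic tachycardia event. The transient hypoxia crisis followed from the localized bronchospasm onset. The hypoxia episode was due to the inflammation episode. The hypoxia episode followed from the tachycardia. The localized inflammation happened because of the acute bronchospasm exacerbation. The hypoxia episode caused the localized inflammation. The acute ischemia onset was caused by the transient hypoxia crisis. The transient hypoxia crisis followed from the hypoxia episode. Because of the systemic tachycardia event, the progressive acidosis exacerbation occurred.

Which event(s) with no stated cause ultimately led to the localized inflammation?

the sepsis episode, the systemic tachycardia event, the tachycardia, the transient bronchospasm episode

Tracing upstream from the localized inflammation: the localized inflammation ← the acute bronchospasm exacerbation ← the acute ischemia onset ← the transient hypoxia crisis ← the transient bronchospasm episode.
A separate upstream branch: the localized inflammation ← the hypoxia episode ← the inflammation episode ← the systemic tachycardia event.
A separate upstream branch: the localized inflammation ← the hypoxia episode ← the tachycardia.
A separate upstream branch: the localized inflammation ← the acute bronchospasm exacerbation ← the acute ischemia onset ← the sepsis episode.
Each of those chain origins has no stated cause.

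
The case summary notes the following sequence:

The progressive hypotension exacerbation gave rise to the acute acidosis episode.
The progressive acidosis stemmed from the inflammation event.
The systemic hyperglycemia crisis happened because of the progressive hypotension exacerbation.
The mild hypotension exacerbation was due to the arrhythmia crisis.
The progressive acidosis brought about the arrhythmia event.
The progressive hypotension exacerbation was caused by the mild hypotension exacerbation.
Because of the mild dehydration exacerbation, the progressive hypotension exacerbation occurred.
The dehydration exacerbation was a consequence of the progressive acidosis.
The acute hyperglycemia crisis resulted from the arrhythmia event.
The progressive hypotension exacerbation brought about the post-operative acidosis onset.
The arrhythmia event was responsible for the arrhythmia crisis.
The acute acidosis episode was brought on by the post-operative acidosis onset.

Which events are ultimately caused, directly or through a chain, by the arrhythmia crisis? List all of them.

Direct effects: the mild hypotension exacerbation.
2 steps out: the progressive hypotension exacerbation.
3 steps out: the systemic hyperglycemia crisis, the post-operative acidosis onset, the acute acidosis episode.
Not reachable from it: the inflammation event, the progressive acidosis, the arrhythmia event, the dehydration exacerbation, the mild dehydration exacerbation, the acute hyperglycemia crisis.

the acute acidosis episode, the mild hypotension exacerbation, the post-operative acidosis onset, the progressive hypotension exacerbation, the systemic hyperglycemia crisis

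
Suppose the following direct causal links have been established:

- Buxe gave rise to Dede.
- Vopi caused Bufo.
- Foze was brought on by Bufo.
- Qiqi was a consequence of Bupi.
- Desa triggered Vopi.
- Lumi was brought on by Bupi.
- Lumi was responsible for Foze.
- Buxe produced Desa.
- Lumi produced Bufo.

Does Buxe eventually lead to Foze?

There is a causal chain: Buxe → Desa → Vopi → Bufo → Foze.

Yes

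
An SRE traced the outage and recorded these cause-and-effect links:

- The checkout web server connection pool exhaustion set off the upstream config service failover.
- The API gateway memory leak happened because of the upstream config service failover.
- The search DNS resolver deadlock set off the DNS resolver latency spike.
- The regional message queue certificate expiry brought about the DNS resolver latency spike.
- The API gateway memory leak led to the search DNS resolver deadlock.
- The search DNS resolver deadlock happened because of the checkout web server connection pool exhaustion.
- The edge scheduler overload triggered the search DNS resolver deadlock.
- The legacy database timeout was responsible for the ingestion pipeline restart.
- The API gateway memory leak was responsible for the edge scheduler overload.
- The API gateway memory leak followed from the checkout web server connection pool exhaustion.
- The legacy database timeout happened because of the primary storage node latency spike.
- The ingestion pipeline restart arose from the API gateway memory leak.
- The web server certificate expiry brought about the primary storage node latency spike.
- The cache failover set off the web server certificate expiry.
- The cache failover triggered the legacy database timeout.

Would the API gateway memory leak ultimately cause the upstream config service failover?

No

The API gateway memory leak leads to the edge scheduler overload, the search DNS resolver deadlock, the DNS resolver latency spike, the ingestion pipeline restart; the upstream config service failover is not among them.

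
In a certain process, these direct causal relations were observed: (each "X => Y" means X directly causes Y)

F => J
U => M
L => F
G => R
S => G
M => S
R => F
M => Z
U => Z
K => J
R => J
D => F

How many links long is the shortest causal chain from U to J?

5

Shortest chain: U → M → S → G → R → J.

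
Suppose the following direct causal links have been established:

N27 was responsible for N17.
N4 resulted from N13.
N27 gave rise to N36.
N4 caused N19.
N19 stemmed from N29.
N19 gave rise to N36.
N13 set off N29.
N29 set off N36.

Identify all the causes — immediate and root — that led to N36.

N13, N19, N27, N29, N4

Immediate causes of N36: N27, N29, N19.
Further upstream: N13, N4.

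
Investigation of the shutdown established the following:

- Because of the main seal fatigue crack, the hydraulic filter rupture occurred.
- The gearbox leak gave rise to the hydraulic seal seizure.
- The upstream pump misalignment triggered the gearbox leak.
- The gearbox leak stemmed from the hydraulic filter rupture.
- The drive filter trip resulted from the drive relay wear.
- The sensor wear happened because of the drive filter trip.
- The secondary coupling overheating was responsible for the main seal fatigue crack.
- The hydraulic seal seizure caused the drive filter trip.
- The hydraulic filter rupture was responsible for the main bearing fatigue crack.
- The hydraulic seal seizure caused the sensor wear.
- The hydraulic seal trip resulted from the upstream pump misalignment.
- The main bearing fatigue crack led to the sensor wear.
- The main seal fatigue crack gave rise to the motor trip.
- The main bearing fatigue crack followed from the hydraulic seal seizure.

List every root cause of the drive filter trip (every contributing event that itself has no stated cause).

Tracing upstream from the drive filter trip: the drive filter trip ← the hydraulic seal seizure ← the gearbox leak ← the hydraulic filter rupture ← the main seal fatigue crack ← the secondary coupling overheating.
A separate upstream branch: the drive filter trip ← the hydraulic seal seizure ← the gearbox leak ← the upstream pump misalignment.
A separate upstream branch: the drive filter trip ← the drive relay wear.
Each of those chain origins has no stated cause.

the drive relay wear, the secondary coupling overheating, the upstream pump misalignment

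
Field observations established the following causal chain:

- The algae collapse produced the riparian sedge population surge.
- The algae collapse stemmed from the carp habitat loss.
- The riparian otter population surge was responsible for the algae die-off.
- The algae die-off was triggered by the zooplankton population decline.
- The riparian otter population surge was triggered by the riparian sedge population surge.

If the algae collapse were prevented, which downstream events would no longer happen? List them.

the riparian otter population surge, the riparian sedge population surge

Downstream of the algae collapse: the riparian sedge population surge, the riparian otter population surge, the algae die-off.
Of those, still caused via another path: the algae die-off.
The remainder have no surviving cause.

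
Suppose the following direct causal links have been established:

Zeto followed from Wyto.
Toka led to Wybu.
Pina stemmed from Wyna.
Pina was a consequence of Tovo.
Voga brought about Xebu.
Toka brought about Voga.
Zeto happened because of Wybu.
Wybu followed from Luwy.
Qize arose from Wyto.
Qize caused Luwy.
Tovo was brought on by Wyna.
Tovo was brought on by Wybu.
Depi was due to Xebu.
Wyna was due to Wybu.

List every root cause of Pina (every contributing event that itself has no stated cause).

Tracing upstream from Pina: Pina ← Wyna ← Wybu ← Luwy ← Qize ← Wyto.
A separate upstream branch: Pina ← Wyna ← Wybu ← Toka.
Each of those chain origins has no stated cause.

Toka, Wyto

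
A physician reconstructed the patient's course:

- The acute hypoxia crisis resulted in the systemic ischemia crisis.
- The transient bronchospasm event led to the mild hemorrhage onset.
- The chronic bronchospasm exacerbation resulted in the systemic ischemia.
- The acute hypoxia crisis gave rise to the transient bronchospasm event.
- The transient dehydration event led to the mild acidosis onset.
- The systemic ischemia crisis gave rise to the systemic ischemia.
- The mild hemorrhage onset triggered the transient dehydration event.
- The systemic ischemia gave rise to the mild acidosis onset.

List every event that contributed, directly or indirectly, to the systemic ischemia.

Immediate causes of the systemic ischemia: the systemic ischemia crisis, the chronic bronchospasm exacerbation.
Further upstream: the acute hypoxia crisis.

the acute hypoxia crisis, the chronic bronchospasm exacerbation, the systemic ischemia crisis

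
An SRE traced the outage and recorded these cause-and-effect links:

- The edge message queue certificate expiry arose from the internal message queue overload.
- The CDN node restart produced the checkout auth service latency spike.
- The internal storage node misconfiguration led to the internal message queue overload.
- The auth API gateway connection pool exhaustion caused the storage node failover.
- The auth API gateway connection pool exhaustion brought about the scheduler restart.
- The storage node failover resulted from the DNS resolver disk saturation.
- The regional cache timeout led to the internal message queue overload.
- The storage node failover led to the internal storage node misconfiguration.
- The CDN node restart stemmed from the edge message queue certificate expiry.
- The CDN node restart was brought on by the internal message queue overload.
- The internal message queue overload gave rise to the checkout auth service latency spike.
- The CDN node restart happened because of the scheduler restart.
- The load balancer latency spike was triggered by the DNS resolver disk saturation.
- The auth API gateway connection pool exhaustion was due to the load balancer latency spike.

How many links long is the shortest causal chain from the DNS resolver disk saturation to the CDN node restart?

Shortest chain: the DNS resolver disk saturation → the load balancer latency spike → the auth API gateway connection pool exhaustion → the scheduler restart → the CDN node restart.

4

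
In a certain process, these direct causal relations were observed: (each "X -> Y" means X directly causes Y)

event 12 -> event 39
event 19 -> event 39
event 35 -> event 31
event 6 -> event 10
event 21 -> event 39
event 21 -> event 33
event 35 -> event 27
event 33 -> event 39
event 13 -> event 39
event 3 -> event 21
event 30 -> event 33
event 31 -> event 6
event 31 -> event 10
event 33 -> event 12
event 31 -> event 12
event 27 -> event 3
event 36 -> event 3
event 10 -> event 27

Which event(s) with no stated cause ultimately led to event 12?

event 30, event 35, event 36

Tracing upstream from event 12: event 12 ← event 31 ← event 35.
A separate upstream branch: event 12 ← event 33 ← event 21 ← event 3 ← event 36.
A separate upstream branch: event 12 ← event 33 ← event 30.
Each of those chain origins has no stated cause.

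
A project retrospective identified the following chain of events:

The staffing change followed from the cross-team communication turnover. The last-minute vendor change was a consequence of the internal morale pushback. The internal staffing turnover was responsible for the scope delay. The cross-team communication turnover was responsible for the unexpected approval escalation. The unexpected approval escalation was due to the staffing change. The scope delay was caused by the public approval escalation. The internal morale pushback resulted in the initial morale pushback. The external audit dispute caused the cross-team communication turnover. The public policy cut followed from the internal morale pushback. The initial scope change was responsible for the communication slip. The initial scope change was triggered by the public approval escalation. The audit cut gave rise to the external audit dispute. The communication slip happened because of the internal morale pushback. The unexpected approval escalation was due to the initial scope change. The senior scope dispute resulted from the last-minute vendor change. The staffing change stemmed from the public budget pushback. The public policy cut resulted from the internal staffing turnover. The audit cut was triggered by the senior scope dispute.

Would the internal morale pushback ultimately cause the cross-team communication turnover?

Yes

There is a causal chain: the internal morale pushback → the last-minute vendor change → the senior scope dispute → the audit cut → the external audit dispute → the cross-team communication turnover.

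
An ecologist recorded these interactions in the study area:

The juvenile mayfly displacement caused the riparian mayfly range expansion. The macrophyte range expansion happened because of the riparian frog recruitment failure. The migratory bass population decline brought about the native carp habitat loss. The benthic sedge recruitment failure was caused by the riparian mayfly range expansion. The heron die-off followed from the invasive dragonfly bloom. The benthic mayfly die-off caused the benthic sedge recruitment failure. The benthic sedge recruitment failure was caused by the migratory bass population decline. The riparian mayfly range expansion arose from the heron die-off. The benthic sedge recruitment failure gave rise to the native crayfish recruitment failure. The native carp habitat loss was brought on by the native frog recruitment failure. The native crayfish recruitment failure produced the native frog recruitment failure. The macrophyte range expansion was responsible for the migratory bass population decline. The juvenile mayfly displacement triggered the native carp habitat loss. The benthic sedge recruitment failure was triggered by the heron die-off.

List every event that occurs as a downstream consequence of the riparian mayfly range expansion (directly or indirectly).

the benthic sedge recruitment failure, the native carp habitat loss, the native crayfish recruitment failure, the native frog recruitment failure

Direct effects: the benthic sedge recruitment failure.
2 steps out: the native crayfish recruitment failure.
3 steps out: the native frog recruitment failure.
4 steps out: the native carp habitat loss.
Not reachable from it: the invasive dragonfly bloom, the benthic mayfly die-off, the riparian frog recruitment failure, the juvenile mayfly displacement, the heron die-off, the macrophyte range expansion, the migratory bass population decline.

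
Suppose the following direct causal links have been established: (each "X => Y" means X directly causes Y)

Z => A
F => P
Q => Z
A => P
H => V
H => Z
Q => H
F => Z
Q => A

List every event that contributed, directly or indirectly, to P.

A, F, H, Q, Z

Immediate causes of P: F, A.
Further upstream: Q, H, Z.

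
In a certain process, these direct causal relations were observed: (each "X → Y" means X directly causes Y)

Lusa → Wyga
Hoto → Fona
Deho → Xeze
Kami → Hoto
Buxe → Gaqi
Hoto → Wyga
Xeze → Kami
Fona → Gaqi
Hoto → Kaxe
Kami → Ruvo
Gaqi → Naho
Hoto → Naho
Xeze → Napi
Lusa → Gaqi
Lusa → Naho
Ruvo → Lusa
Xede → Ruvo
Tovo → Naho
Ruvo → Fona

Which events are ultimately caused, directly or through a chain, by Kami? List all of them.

Fona, Gaqi, Hoto, Kaxe, Lusa, Naho, Ruvo, Wyga

Direct effects: Hoto, Ruvo.
2 steps out: Kaxe, Lusa, Fona, Wyga, Naho.
3 steps out: Gaqi.
Not reachable from it: Deho, Xeze, Napi, Xede, Buxe, Tovo.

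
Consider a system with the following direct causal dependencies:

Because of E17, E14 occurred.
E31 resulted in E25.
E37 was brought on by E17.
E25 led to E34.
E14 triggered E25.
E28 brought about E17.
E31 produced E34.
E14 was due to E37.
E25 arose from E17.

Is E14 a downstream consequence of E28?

Yes

There is a causal chain: E28 → E17 → E14.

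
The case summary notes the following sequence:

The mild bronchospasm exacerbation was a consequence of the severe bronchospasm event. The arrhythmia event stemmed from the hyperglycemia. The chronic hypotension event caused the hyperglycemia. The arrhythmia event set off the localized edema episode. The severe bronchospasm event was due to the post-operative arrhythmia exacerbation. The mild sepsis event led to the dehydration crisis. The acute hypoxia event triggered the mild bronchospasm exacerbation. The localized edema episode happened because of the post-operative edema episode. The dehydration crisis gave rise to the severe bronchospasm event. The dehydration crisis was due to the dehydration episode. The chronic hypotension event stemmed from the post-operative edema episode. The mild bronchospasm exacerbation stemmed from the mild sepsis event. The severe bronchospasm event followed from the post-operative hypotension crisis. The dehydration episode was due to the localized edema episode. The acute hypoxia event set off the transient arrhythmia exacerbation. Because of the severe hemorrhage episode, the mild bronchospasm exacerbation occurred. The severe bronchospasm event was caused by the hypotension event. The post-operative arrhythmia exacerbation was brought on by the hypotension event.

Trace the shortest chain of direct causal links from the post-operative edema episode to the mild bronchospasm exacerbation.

the post-operative edema episode → the localized edema episode → the dehydration episode → the dehydration crisis → the severe bronchospasm event → the mild bronchospasm exacerbation

the post-operative edema episode → the localized edema episode
the localized edema episode → the dehydration episode
the dehydration episode → the dehydration crisis
the dehydration crisis → the severe bronchospasm event
the severe bronchospasm event → the mild bronchospasm exacerbation
Length: 5 steps.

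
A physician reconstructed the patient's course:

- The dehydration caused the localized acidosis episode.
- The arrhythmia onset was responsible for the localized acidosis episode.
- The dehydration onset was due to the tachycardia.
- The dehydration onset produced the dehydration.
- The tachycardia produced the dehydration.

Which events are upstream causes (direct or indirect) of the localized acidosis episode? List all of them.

the arrhythmia onset, the dehydration, the dehydration onset, the tachycardia

Immediate causes of the localized acidosis episode: the dehydration, the arrhythmia onset.
Further upstream: the tachycardia, the dehydration onset.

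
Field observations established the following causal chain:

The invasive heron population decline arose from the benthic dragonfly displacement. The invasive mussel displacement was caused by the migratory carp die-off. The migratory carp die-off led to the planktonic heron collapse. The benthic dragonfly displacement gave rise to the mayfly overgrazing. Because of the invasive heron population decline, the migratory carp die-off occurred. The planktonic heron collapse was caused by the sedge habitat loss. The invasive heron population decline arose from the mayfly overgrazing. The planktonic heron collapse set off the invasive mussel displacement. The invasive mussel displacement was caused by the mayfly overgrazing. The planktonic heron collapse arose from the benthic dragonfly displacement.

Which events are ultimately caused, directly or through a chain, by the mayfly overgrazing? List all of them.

the invasive heron population decline, the invasive mussel displacement, the migratory carp die-off, the planktonic heron collapse

Direct effects: the invasive heron population decline, the invasive mussel displacement.
2 steps out: the migratory carp die-off.
3 steps out: the planktonic heron collapse.
Not reachable from it: the benthic dragonfly displacement, the sedge habitat loss.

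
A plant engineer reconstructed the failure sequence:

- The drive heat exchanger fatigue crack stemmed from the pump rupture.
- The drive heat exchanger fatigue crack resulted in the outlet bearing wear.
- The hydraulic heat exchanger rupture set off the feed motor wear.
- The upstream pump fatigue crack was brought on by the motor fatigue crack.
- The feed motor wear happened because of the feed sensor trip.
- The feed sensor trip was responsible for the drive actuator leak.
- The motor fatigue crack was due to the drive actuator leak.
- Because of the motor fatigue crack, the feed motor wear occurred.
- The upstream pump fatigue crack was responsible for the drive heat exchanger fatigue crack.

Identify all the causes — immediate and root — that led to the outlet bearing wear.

Immediate cause of the outlet bearing wear: the drive heat exchanger fatigue crack.
Further upstream: the feed sensor trip, the drive actuator leak, the motor fatigue crack, the upstream pump fatigue crack, the pump rupture.

the drive actuator leak, the drive heat exchanger fatigue crack, the feed sensor trip, the motor fatigue crack, the pump rupture, the upstream pump fatigue crack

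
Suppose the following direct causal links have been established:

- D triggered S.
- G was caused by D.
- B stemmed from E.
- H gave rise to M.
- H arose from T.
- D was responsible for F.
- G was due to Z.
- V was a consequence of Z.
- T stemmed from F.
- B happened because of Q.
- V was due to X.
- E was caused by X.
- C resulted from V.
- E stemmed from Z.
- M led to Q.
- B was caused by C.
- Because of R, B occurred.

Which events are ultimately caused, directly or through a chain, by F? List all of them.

B, H, M, Q, T

Direct effects: T.
2 steps out: H.
3 steps out: M.
4 steps out: Q.
5 steps out: B.
Not reachable from it: Z, X, D, S, V, C, G, E, R.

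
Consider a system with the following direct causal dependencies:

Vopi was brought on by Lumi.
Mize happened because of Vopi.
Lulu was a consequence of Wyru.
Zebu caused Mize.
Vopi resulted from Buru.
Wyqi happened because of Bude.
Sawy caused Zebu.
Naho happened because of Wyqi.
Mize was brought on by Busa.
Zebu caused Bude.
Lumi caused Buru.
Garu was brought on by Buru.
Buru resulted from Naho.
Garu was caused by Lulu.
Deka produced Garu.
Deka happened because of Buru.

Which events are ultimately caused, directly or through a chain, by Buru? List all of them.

Direct effects: Deka, Vopi, Garu.
2 steps out: Mize.
Not reachable from it: Sawy, Lumi, Zebu, Bude, Wyqi, Naho, Wyru, Busa, Lulu.

Deka, Garu, Mize, Vopi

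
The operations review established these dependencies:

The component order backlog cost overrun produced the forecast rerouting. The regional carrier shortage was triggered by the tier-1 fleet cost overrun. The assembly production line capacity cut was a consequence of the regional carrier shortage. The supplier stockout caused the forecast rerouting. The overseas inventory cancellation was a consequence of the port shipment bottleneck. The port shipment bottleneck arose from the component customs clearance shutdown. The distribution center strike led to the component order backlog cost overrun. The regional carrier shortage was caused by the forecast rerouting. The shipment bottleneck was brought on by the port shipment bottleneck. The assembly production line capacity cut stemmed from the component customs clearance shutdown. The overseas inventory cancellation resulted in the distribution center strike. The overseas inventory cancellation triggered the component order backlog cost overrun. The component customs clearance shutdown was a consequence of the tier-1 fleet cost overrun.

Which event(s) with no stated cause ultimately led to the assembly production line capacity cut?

Tracing upstream from the assembly production line capacity cut: the assembly production line capacity cut ← the regional carrier shortage ← the forecast rerouting ← the supplier stockout.
A separate upstream branch: the assembly production line capacity cut ← the component customs clearance shutdown ← the tier-1 fleet cost overrun.
Each of those chain origins has no stated cause.

the supplier stockout, the tier-1 fleet cost overrun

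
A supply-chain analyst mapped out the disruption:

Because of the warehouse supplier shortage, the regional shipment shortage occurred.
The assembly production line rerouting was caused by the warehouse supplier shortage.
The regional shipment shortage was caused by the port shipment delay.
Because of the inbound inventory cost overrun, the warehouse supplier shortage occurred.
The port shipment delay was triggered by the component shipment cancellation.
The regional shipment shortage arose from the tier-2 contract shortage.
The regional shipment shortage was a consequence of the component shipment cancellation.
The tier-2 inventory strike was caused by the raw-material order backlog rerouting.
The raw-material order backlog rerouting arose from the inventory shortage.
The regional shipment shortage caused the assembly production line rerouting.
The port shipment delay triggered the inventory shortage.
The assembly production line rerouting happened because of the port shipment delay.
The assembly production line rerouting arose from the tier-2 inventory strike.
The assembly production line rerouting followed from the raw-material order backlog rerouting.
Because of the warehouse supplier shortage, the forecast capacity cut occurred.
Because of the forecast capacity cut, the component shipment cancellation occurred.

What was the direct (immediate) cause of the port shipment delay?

the component shipment cancellation

Upstream contributors include the inbound inventory cost overrun, the warehouse supplier shortage, the forecast capacity cut, but only the component shipment cancellation feeds directly into the port shipment delay.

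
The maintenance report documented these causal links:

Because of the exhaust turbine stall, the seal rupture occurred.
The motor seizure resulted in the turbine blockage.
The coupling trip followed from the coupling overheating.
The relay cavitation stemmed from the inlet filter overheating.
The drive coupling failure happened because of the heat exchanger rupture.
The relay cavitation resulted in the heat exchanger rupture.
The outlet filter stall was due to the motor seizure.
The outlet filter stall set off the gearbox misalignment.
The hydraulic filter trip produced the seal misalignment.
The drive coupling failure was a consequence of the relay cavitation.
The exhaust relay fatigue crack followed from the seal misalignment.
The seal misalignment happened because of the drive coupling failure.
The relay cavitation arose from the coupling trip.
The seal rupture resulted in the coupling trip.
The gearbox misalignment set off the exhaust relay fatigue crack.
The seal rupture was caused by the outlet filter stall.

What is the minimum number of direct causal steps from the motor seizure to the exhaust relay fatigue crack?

3

Shortest chain: the motor seizure → the outlet filter stall → the gearbox misalignment → the exhaust relay fatigue crack.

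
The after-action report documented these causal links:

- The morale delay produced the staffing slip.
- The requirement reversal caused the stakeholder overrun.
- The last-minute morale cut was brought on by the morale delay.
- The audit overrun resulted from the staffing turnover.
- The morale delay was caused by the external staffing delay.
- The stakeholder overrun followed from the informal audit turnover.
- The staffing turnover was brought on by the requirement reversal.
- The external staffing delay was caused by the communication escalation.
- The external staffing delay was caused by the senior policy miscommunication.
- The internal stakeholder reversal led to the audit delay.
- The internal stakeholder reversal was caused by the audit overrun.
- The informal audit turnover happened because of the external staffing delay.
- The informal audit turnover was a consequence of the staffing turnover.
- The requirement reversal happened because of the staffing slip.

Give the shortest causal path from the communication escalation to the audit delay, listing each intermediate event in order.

the communication escalation → the external staffing delay
the external staffing delay → the morale delay
the morale delay → the staffing slip
the staffing slip → the requirement reversal
the requirement reversal → the staffing turnover
the staffing turnover → the audit overrun
the audit overrun → the internal stakeholder reversal
the internal stakeholder reversal → the audit delay
Length: 8 steps.

the communication escalation → the external staffing delay → the morale delay → the staffing slip → the requirement reversal → the staffing turnover → the audit overrun → the internal stakeholder reversal → the audit delay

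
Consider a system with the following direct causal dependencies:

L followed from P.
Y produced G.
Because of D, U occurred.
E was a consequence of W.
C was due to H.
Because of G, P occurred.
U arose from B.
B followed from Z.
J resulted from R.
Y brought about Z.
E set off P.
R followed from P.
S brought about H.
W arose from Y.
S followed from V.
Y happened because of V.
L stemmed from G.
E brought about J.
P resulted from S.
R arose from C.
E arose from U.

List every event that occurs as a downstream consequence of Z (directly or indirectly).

B, E, J, L, P, R, U

Direct effects: B.
2 steps out: U.
3 steps out: E.
4 steps out: P, J.
5 steps out: L, R.
Not reachable from it: D, V, Y, S, G, W, H, C.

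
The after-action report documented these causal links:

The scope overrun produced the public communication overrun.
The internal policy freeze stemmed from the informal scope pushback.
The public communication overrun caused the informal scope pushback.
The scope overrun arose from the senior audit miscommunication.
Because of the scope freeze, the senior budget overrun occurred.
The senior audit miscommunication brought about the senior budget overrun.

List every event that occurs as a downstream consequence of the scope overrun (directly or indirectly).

the informal scope pushback, the internal policy freeze, the public communication overrun

Direct effects: the public communication overrun.
2 steps out: the informal scope pushback.
3 steps out: the internal policy freeze.
Not reachable from it: the senior audit miscommunication, the scope freeze, the senior budget overrun.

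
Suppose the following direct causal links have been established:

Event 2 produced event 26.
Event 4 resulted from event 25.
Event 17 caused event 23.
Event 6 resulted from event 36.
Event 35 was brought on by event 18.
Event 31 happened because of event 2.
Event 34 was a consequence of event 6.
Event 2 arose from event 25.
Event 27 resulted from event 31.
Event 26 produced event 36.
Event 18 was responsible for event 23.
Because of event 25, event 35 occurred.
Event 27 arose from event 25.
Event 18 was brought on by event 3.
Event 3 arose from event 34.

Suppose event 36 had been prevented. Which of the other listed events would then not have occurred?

Downstream of event 36: event 6, event 34, event 3, event 18, event 35, event 23.
Of those, still caused via another path: event 35, event 23.
The remainder have no surviving cause.

event 18, event 3, event 34, event 6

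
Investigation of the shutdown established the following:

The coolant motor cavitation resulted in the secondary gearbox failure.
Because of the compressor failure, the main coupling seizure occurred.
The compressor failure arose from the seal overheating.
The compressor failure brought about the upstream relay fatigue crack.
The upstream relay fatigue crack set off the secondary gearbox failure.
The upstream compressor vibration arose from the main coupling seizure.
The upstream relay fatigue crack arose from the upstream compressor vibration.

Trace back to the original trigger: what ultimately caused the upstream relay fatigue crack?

the seal overheating

Tracing upstream from the upstream relay fatigue crack: the upstream relay fatigue crack ← the compressor failure ← the seal overheating.
The seal overheating has no stated cause, so it is the root.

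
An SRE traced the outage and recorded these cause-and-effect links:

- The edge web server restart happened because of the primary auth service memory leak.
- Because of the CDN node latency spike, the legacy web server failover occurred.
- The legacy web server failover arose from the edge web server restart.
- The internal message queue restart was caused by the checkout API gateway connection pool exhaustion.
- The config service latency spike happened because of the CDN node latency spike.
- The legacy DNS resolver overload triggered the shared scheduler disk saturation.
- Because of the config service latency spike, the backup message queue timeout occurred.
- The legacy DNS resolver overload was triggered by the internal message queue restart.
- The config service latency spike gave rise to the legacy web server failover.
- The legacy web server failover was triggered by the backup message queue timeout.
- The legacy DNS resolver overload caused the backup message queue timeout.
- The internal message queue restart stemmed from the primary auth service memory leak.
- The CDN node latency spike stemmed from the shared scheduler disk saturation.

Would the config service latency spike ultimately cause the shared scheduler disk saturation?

No

The config service latency spike leads to the backup message queue timeout, the legacy web server failover; the shared scheduler disk saturation is not among them.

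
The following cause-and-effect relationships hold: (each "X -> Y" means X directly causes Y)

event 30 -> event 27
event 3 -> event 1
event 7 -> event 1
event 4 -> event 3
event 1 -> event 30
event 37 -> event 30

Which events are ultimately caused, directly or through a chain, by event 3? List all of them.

event 1, event 27, event 30

Direct effects: event 1.
2 steps out: event 30.
3 steps out: event 27.
Not reachable from it: event 7, event 4, event 37.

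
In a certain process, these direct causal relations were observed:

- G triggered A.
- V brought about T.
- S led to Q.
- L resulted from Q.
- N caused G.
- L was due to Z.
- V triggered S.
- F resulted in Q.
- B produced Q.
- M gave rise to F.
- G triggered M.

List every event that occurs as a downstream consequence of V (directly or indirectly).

L, Q, S, T

Direct effects: S, T.
2 steps out: Q.
3 steps out: L.
Not reachable from it: N, G, A, M, F, B, Z.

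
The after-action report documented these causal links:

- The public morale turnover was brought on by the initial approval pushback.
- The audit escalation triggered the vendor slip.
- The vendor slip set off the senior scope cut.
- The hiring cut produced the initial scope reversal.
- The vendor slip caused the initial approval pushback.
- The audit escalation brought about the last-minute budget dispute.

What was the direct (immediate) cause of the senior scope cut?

Upstream contributors include the audit escalation, but only the vendor slip feeds directly into the senior scope cut.

the vendor slip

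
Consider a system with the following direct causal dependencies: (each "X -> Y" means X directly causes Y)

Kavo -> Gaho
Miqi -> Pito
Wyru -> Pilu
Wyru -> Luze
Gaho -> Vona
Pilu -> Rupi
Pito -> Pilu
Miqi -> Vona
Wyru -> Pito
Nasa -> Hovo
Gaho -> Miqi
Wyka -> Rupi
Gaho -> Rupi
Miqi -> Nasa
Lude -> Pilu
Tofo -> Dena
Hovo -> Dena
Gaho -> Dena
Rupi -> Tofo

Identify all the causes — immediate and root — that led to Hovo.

Gaho, Kavo, Miqi, Nasa

Immediate cause of Hovo: Nasa.
Further upstream: Kavo, Gaho, Miqi.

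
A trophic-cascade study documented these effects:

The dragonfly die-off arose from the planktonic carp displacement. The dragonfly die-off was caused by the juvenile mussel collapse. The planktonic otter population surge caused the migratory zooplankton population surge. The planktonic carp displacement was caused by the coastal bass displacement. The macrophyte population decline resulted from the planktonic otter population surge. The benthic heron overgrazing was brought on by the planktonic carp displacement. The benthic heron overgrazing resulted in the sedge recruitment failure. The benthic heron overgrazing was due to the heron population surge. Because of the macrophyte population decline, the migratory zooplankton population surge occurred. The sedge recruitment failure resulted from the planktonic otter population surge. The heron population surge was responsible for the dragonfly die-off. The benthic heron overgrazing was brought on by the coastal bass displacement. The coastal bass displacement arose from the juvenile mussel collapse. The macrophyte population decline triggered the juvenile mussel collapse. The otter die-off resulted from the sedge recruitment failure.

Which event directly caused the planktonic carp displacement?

Upstream contributors include the planktonic otter population surge, the macrophyte population decline, the juvenile mussel collapse, but only the coastal bass displacement feeds directly into the planktonic carp displacement.

the coastal bass displacement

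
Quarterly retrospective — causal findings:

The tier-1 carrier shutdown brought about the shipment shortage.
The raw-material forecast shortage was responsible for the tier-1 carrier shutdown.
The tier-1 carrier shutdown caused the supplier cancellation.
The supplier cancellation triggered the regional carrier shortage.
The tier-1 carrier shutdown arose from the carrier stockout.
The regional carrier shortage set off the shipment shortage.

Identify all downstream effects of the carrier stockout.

the regional carrier shortage, the shipment shortage, the supplier cancellation, the tier-1 carrier shutdown

Direct effects: the tier-1 carrier shutdown.
2 steps out: the supplier cancellation, the shipment shortage.
3 steps out: the regional carrier shortage.
Not reachable from it: the raw-material forecast shortage.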